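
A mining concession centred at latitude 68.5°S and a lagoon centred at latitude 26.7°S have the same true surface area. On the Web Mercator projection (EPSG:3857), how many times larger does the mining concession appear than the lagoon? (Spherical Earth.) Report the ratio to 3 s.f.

5.94

On Mercator, area is exaggerated by sec²φ = 1/cos²φ.
At 68.5°: sec²(68.5°) = 1/0.3665² = 7.445.
At 26.7°: sec²(26.7°) = 1/0.8934² = 1.253.
Ratio = 7.445/1.253 = cos²(26.7°)/cos²(68.5°) ≈ 5.94.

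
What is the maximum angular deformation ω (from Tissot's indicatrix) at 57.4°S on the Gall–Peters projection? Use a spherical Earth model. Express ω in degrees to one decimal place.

30.8°

The Gall–Peters projection is cylindrical equal-area with φ₀ = 45°. A cylindrical equal-area projection with standard parallel φ₀ has meridian scale h = cos φ / cos φ₀ and parallel scale k = cos φ₀ / cos φ (so areas are preserved, h·k = 1).
At 57.4°: h = 0.7619, k = 1.312; principal scales a = 1.312, b = 0.7619.
sin(ω/2) = (a − b)/(a + b) = 0.5505/2.074 = 0.2654, so ω = 2 arcsin(0.2654) ≈ 30.8°.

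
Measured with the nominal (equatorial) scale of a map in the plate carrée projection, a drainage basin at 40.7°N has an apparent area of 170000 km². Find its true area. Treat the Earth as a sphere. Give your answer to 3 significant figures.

129000 km²

For the equirectangular projection with φ₀ = 0 (plate carrée), h = 1 along meridians and k = sec φ along parallels.
Areal scale = h·k = 1 × sec φ; at 40.7°, h = 1.000, k = 1.319, so h·k = 1.319.
True area = apparent / (areal scale) = 170000 / 1.319 ≈ 129000 km².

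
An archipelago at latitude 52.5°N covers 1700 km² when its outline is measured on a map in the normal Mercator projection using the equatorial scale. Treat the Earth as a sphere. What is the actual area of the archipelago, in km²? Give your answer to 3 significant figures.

630 km²

The Mercator projection is conformal; its linear scale factor is the same in every direction and equals sec φ = 1/cos φ.
Areal scale = k² = sec²φ = 1/cos²(52.5°) = 1/0.6088² = 2.698.
True area = apparent / (areal scale) = 1700 / 2.698 ≈ 630 km².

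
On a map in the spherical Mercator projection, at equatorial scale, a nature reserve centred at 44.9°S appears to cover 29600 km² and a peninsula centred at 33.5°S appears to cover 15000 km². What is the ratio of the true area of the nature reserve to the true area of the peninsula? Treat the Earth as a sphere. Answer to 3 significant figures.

1.42

Mercator's areal exaggeration is sec²φ; hence true area = (apparent area) · cos²φ.
True area of nature reserve: 29600 × cos²(44.9°) = 29600 × 0.5017 = 14850 km².
True area of peninsula: 15000 × cos²(33.5°) = 15000 × 0.6954 = 10430 km².
Ratio = 14850 / 10430 ≈ 1.42.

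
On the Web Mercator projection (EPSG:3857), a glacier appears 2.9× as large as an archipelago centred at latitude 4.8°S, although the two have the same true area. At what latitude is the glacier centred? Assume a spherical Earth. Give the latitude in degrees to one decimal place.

Mercator areal scale is sec²φ, so apparent-area ratio = sec²φ₁ / sec²φ₂ = cos²φ₂ / cos²φ₁.
cos²φ₂ / cos²φ₁ = 2.9  ⇒  cos φ₁ = cos 4.8° / √2.9 = 0.9965/1.703 = 0.5852.
φ₁ = arccos(0.5852) ≈ 54.2°.

54.2°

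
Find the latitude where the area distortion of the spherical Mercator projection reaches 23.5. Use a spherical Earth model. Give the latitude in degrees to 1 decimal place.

Mercator areal scale is sec²φ.
sec²φ = 23.5  ⇒  cos²φ = 0.04255  ⇒  cos φ = 0.2063.
φ = arccos(0.2063) ≈ 78.1°.

78.1°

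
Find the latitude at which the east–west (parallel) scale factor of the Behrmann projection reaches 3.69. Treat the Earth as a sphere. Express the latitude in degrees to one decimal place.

The Behrmann projection is cylindrical equal-area with φ₀ = 30°. For cylindrical equal-area with standard parallel φ₀, h = cos φ / cos φ₀ and k = cos φ₀ / cos φ, so h·k = 1.
k = cos φ₀ / cos φ = 3.69  ⇒  cos φ = cos 30° / 3.69 = 0.2347.
φ = arccos(0.2347) ≈ 76.4°.

76.4°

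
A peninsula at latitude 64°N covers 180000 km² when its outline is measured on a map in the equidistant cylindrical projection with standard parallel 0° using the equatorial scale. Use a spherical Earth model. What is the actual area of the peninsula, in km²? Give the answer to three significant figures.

In the plate carrée (x = Rλ, y = Rφ), meridians are true-scale (h = 1) and parallels are stretched by k = sec φ.
Areal scale = h·k = 1 × sec φ; at 64°, h = 1.000, k = 2.281, so h·k = 2.281.
True area = apparent / (areal scale) = 180000 / 2.281 ≈ 78900 km².

78900 km²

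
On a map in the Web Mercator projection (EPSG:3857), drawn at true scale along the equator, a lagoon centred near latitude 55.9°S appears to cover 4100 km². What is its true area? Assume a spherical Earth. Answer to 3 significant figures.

Mercator is conformal, so the point scale is isotropic: h = k = sec φ = 1/cos φ.
Areal scale = k² = sec²φ = 1/cos²(55.9°) = 1/0.5606² = 3.182.
True area = apparent / (areal scale) = 4100 / 3.182 ≈ 1290 km².

1290 km²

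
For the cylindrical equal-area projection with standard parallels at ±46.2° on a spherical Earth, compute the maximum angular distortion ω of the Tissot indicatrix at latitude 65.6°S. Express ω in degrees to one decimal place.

A cylindrical equal-area projection with standard parallel φ₀ has meridian scale h = cos φ / cos φ₀ and parallel scale k = cos φ₀ / cos φ (so areas are preserved, h·k = 1).
At 65.6°: h = 0.5968, k = 1.675; principal scales a = 1.675, b = 0.5968.
sin(ω/2) = (a − b)/(a + b) = 1.079/2.272 = 0.4747, so ω = 2 arcsin(0.4747) ≈ 56.7°.

56.7°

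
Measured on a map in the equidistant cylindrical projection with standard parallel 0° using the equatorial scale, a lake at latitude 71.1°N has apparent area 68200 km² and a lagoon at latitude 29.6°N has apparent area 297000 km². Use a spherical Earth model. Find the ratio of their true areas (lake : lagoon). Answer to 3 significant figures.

0.0855

Plate carrée has h = 1 and k = sec φ, giving areal scale sec φ; true area = (apparent area) · cos φ.
True area of lake: 68200 × cos(71.1°) = 68200 × 0.3239 = 22090 km².
True area of lagoon: 297000 × cos(29.6°) = 297000 × 0.8695 = 258200 km².
Ratio = 22090 / 258200 ≈ 0.0855.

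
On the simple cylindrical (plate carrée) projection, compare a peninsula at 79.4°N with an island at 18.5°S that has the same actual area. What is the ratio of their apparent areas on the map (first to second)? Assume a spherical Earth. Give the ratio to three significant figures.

5.16

For the equirectangular projection with φ₀ = 0 (plate carrée), h = 1 along meridians and k = sec φ along parallels.
Areal scale at 79.4°: h·k = 1.000 × 5.436 = 5.436.
Areal scale at 18.5°: h·k = 1.000 × 1.054 = 1.054.
Ratio = 5.436/1.054 ≈ 5.16.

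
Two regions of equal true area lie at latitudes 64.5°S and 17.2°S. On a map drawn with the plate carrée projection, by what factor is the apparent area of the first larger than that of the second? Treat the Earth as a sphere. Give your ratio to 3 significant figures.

2.22

For the equirectangular projection with φ₀ = 0 (plate carrée), h = 1 along meridians and k = sec φ along parallels.
Areal scale at 64.5°: h·k = 1.000 × 2.323 = 2.323.
Areal scale at 17.2°: h·k = 1.000 × 1.047 = 1.047.
Ratio = 2.323/1.047 ≈ 2.22.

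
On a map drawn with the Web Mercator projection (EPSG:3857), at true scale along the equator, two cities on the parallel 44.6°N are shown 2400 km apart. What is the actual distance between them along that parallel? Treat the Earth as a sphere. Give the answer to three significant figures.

1710 km

The Mercator projection is conformal; its linear scale factor is the same in every direction and equals sec φ = 1/cos φ.
Along the parallel at 44.6°, map distances are exaggerated by k = sec 44.6° = 1.404.
True distance = 2400 / 1.404 = 2400 × cos 44.6° ≈ 1710 km.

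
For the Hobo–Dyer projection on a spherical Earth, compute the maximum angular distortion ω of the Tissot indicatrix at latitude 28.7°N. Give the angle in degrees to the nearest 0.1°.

11.5°

The Hobo–Dyer projection is cylindrical equal-area with φ₀ = 37.5°. For cylindrical equal-area with standard parallel φ₀, h = cos φ / cos φ₀ and k = cos φ₀ / cos φ, so h·k = 1.
At 28.7°: h = 1.106, k = 0.9045; principal scales a = 1.106, b = 0.9045.
sin(ω/2) = (a − b)/(a + b) = 0.2011/2.010 = 0.1001, so ω = 2 arcsin(0.1001) ≈ 11.5°.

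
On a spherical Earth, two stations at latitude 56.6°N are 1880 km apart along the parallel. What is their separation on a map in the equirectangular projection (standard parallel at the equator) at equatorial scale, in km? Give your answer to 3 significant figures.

3420 km

Plate carrée maps x = Rλ, y = Rφ. The meridian scale is h = 1 and the parallel scale is k = 1/cos φ = sec φ.
Along the parallel, k = sec 56.6° = 1/0.5505 = 1.817.
Map distance = 1880 × 1.817 ≈ 3420 km.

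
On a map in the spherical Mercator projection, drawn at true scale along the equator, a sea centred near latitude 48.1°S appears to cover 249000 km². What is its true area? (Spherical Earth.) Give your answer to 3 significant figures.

The Mercator projection is conformal; its linear scale factor is the same in every direction and equals sec φ = 1/cos φ.
Areal scale = k² = sec²φ = 1/cos²(48.1°) = 1/0.6678² = 2.242.
True area = apparent / (areal scale) = 249000 / 2.242 ≈ 111000 km².

111000 km²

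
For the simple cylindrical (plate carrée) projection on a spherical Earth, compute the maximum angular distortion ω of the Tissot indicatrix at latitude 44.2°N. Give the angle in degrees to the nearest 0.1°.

19.0°

In the plate carrée (x = Rλ, y = Rφ), meridians are true-scale (h = 1) and parallels are stretched by k = sec φ.
At 44.2°: h = 1.000, k = 1.395; principal scales a = 1.395, b = 1.000.
sin(ω/2) = (a − b)/(a + b) = 0.3949/2.395 = 0.1649, so ω = 2 arcsin(0.1649) ≈ 19.0°.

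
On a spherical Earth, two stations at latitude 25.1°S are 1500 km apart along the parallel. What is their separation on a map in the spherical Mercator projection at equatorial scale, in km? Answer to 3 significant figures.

1660 km

For Mercator, h = k = sec φ (a conformal cylindrical projection has a single point scale, 1/cos φ).
Along the parallel, k = sec 25.1° = 1/0.9056 = 1.104.
Map distance = 1500 × 1.104 ≈ 1660 km.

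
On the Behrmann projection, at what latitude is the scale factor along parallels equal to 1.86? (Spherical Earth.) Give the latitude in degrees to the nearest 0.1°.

The Behrmann projection is cylindrical equal-area with φ₀ = 30°. A cylindrical equal-area projection with standard parallel φ₀ has meridian scale h = cos φ / cos φ₀ and parallel scale k = cos φ₀ / cos φ (so areas are preserved, h·k = 1).
k = cos φ₀ / cos φ = 1.86  ⇒  cos φ = cos 30° / 1.86 = 0.4656.
φ = arccos(0.4656) ≈ 62.3°.

62.3°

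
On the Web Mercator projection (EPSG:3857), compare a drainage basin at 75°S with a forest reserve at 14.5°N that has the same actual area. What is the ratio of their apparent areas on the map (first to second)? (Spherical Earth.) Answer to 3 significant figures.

Mercator areal scale is sec²φ.
At 75°: sec²(75°) = 1/0.2588² = 14.93.
At 14.5°: sec²(14.5°) = 1/0.9681² = 1.067.
Ratio = 14.93/1.067 = cos²(14.5°)/cos²(75°) ≈ 14.0.

14.0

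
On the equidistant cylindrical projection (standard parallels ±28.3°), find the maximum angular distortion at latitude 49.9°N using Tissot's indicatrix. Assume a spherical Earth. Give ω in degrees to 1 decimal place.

The equidistant cylindrical projection with φ₀ = 28.3° has h = 1 (meridians true) and k = cos φ₀ / cos φ along parallels.
At 49.9°: h = 1.000, k = 1.367; principal scales a = 1.367, b = 1.000.
sin(ω/2) = (a − b)/(a + b) = 0.3669/2.367 = 0.1550, so ω = 2 arcsin(0.1550) ≈ 17.8°.

17.8°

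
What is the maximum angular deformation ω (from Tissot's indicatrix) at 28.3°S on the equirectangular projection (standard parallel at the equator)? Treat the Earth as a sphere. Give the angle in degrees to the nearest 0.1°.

7.3°

In the plate carrée (x = Rλ, y = Rφ), meridians are true-scale (h = 1) and parallels are stretched by k = sec φ.
At 28.3°: h = 1.000, k = 1.136; principal scales a = 1.136, b = 1.000.
sin(ω/2) = (a − b)/(a + b) = 0.1357/2.136 = 0.06356, so ω = 2 arcsin(0.06356) ≈ 7.3°.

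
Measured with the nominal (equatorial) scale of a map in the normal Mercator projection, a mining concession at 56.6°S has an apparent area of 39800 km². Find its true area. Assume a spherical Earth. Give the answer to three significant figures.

12100 km²

The Mercator projection is conformal; its linear scale factor is the same in every direction and equals sec φ = 1/cos φ.
Areal scale = k² = sec²φ = 1/cos²(56.6°) = 1/0.5505² = 3.300.
True area = apparent / (areal scale) = 39800 / 3.300 ≈ 12100 km².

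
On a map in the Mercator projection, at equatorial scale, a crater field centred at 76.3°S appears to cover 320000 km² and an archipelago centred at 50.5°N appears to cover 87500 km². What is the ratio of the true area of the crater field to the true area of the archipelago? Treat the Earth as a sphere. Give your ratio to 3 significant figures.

On Mercator the areal scale is sec²φ, so true area = apparent × cos²φ.
True area of crater field: 320000 × cos²(76.3°) = 320000 × 0.05609 = 17950 km².
True area of archipelago: 87500 × cos²(50.5°) = 87500 × 0.4046 = 35400 km².
Ratio = 17950 / 35400 ≈ 0.507.

0.507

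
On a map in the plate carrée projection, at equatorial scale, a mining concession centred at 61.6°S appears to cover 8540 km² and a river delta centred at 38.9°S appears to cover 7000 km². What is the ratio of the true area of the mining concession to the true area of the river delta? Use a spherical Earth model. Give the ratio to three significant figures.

0.746

On the plate carrée, areal scale = h·k = 1 × sec φ, so true area = apparent × cos φ.
True area of mining concession: 8540 × cos(61.6°) = 8540 × 0.4756 = 4062 km².
True area of river delta: 7000 × cos(38.9°) = 7000 × 0.7782 = 5448 km².
Ratio = 4062 / 5448 ≈ 0.746.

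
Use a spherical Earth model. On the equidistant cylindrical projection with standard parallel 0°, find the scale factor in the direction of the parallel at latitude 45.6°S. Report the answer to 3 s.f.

For the equirectangular projection with φ₀ = 0 (plate carrée), h = 1 along meridians and k = sec φ along parallels.
k = 1/cos 45.6° = 1/0.6997 = 1.429.

1.43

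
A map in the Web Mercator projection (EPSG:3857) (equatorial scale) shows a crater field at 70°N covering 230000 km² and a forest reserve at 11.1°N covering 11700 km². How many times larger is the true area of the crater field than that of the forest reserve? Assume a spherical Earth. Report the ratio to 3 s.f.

On Mercator the areal scale is sec²φ, so true area = apparent × cos²φ.
True area of crater field: 230000 × cos²(70°) = 230000 × 0.1170 = 26900 km².
True area of forest reserve: 11700 × cos²(11.1°) = 11700 × 0.9629 = 11270 km².
Ratio = 26900 / 11270 ≈ 2.39.

2.39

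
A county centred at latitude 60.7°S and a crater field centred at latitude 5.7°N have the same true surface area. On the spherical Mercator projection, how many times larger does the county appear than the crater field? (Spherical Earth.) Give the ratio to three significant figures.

On Mercator, area is exaggerated by sec²φ = 1/cos²φ.
At 60.7°: sec²(60.7°) = 1/0.4894² = 4.175.
At 5.7°: sec²(5.7°) = 1/0.9951² = 1.010.
Ratio = 4.175/1.010 = cos²(5.7°)/cos²(60.7°) ≈ 4.13.

4.13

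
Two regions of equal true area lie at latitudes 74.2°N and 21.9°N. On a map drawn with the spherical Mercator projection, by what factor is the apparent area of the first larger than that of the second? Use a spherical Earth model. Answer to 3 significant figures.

Mercator areal scale is sec²φ.
At 74.2°: sec²(74.2°) = 1/0.2723² = 13.49.
At 21.9°: sec²(21.9°) = 1/0.9278² = 1.162.
Ratio = 13.49/1.162 = cos²(21.9°)/cos²(74.2°) ≈ 11.6.

11.6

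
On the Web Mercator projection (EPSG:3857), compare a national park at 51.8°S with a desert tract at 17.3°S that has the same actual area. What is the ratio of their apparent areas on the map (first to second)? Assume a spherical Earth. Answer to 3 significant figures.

2.38

Mercator areal scale is sec²φ.
At 51.8°: sec²(51.8°) = 1/0.6184² = 2.615.
At 17.3°: sec²(17.3°) = 1/0.9548² = 1.097.
Ratio = 2.615/1.097 = cos²(17.3°)/cos²(51.8°) ≈ 2.38.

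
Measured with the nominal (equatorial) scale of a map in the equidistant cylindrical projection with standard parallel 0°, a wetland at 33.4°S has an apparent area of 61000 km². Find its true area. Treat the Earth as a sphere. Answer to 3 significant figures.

Plate carrée maps x = Rλ, y = Rφ. The meridian scale is h = 1 and the parallel scale is k = 1/cos φ = sec φ.
Areal scale = h·k = 1 × sec φ; at 33.4°, h = 1.000, k = 1.198, so h·k = 1.198.
True area = apparent / (areal scale) = 61000 / 1.198 ≈ 50900 km².

50900 km²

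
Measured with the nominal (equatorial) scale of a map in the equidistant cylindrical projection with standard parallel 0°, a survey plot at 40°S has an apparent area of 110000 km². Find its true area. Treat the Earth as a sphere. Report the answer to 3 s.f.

84300 km²

For the equirectangular projection with φ₀ = 0 (plate carrée), h = 1 along meridians and k = sec φ along parallels.
Areal scale = h·k = 1 × sec φ; at 40°, h = 1.000, k = 1.305, so h·k = 1.305.
True area = apparent / (areal scale) = 110000 / 1.305 ≈ 84300 km².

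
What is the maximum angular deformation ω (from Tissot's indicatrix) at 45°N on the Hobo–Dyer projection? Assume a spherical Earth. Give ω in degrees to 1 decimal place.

13.2°

Hobo–Dyer is a cylindrical equal-area projection with standard parallels at ±37.5°. A cylindrical equal-area projection with standard parallel φ₀ has meridian scale h = cos φ / cos φ₀ and parallel scale k = cos φ₀ / cos φ (so areas are preserved, h·k = 1).
At 45°: h = 0.8913, k = 1.122; principal scales a = 1.122, b = 0.8913.
sin(ω/2) = (a − b)/(a + b) = 0.2307/2.013 = 0.1146, so ω = 2 arcsin(0.1146) ≈ 13.2°.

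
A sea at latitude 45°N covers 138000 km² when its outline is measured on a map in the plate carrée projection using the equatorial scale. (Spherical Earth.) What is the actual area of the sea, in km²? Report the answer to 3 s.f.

For the equirectangular projection with φ₀ = 0 (plate carrée), h = 1 along meridians and k = sec φ along parallels.
Areal scale = h·k = 1 × sec φ; at 45°, h = 1.000, k = 1.414, so h·k = 1.414.
True area = apparent / (areal scale) = 138000 / 1.414 ≈ 97600 km².

97600 km²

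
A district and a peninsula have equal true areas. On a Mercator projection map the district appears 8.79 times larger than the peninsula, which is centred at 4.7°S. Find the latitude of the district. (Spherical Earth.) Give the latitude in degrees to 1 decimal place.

For equal true areas on Mercator, apparent areas scale as sec²φ, so the ratio is cos²φ₂ / cos²φ₁.
cos²φ₂ / cos²φ₁ = 8.79  ⇒  cos φ₁ = cos 4.7° / √8.79 = 0.9966/2.965 = 0.3362.
φ₁ = arccos(0.3362) ≈ 70.4°.

70.4°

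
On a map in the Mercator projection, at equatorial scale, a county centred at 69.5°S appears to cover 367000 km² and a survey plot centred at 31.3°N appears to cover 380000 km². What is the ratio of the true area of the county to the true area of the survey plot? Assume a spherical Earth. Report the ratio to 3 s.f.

Since Mercator area scale is 1/cos²φ, the true area equals the apparent area multiplied by cos²φ.
True area of county: 367000 × cos²(69.5°) = 367000 × 0.1226 = 45010 km².
True area of survey plot: 380000 × cos²(31.3°) = 380000 × 0.7301 = 277400 km².
Ratio = 45010 / 277400 ≈ 0.162.

0.162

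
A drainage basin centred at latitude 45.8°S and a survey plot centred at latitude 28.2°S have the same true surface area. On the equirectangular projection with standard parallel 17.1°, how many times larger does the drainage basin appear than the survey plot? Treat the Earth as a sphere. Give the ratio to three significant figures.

The equidistant cylindrical projection with φ₀ = 17.1° has h = 1 (meridians true) and k = cos φ₀ / cos φ along parallels.
Areal scale at 45.8°: h·k = 1.000 × 1.371 = 1.371.
Areal scale at 28.2°: h·k = 1.000 × 1.085 = 1.085.
Ratio = 1.371/1.085 ≈ 1.26.

1.26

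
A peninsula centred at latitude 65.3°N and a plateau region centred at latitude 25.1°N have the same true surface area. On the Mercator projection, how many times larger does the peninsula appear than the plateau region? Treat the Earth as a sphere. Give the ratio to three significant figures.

Mercator areal scale is sec²φ.
At 65.3°: sec²(65.3°) = 1/0.4179² = 5.727.
At 25.1°: sec²(25.1°) = 1/0.9056² = 1.219.
Ratio = 5.727/1.219 = cos²(25.1°)/cos²(65.3°) ≈ 4.70.

4.70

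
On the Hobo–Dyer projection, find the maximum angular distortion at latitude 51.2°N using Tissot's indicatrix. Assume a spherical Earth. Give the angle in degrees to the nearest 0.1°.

26.8°

Hobo–Dyer is a cylindrical equal-area projection with standard parallels at ±37.5°. For cylindrical equal-area with standard parallel φ₀, h = cos φ / cos φ₀ and k = cos φ₀ / cos φ, so h·k = 1.
At 51.2°: h = 0.7898, k = 1.266; principal scales a = 1.266, b = 0.7898.
sin(ω/2) = (a − b)/(a + b) = 0.4763/2.056 = 0.2317, so ω = 2 arcsin(0.2317) ≈ 26.8°.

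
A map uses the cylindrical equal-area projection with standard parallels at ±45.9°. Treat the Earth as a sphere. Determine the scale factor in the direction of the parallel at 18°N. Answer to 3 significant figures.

0.732

Cylindrical equal-area (φ₀ = 45.9°): h = cos φ / cos 45.9° along meridians, k = cos 45.9° / cos φ along parallels; h·k = 1.
k = cos 45.9° / cos 18° = 0.6959/0.9511 = 0.7317.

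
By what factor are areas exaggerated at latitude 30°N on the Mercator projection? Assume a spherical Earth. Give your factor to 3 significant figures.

Mercator is conformal, so the point scale is isotropic: h = k = sec φ = 1/cos φ.
Areal scale = k² = sec²φ = 1/cos²(30°) = 1/0.8660² = 1.333.

1.33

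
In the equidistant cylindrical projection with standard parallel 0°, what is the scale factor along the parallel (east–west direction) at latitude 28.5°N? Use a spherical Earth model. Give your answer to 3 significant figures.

1.14

For the equirectangular projection with φ₀ = 0 (plate carrée), h = 1 along meridians and k = sec φ along parallels.
k = 1/cos 28.5° = 1/0.8788 = 1.138.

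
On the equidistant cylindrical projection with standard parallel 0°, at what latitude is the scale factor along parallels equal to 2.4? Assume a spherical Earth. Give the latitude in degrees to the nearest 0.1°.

65.4°

Plate carrée: h = 1, k = sec φ along parallels.
sec φ = 2.4  ⇒  cos φ = 0.4167  ⇒  φ ≈ 65.4°.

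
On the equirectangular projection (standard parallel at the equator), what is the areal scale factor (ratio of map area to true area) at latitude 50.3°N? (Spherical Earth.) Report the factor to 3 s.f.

1.57

In the plate carrée (x = Rλ, y = Rφ), meridians are true-scale (h = 1) and parallels are stretched by k = sec φ.
Areal scale = h·k = 1 × sec φ; at 50.3°, h = 1.000, k = 1.566, so h·k = 1.566.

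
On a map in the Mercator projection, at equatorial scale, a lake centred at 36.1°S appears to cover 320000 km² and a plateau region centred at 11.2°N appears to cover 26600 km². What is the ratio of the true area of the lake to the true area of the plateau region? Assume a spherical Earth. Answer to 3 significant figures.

8.16

On Mercator the areal scale is sec²φ, so true area = apparent × cos²φ.
True area of lake: 320000 × cos²(36.1°) = 320000 × 0.6528 = 208900 km².
True area of plateau region: 26600 × cos²(11.2°) = 26600 × 0.9623 = 25600 km².
Ratio = 208900 / 25600 ≈ 8.16.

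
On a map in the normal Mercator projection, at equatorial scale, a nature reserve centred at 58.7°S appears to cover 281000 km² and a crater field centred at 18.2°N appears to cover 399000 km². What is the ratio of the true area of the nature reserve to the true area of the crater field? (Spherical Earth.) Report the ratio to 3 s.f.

Mercator's areal exaggeration is sec²φ; hence true area = (apparent area) · cos²φ.
True area of nature reserve: 281000 × cos²(58.7°) = 281000 × 0.2699 = 75840 km².
True area of crater field: 399000 × cos²(18.2°) = 399000 × 0.9024 = 360100 km².
Ratio = 75840 / 360100 ≈ 0.211.

0.211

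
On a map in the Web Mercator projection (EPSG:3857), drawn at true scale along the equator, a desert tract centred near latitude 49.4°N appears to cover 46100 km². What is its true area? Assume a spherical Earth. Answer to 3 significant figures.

The Mercator projection is conformal; its linear scale factor is the same in every direction and equals sec φ = 1/cos φ.
Areal scale = k² = sec²φ = 1/cos²(49.4°) = 1/0.6508² = 2.361.
True area = apparent / (areal scale) = 46100 / 2.361 ≈ 19500 km².

19500 km²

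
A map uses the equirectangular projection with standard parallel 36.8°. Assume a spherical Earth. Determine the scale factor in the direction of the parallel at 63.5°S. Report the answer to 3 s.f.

In the equirectangular projection with standard parallel φ₀ = 36.8° (x = Rλ cos φ₀, y = Rφ), meridians are true-scale (h = 1) and the parallel scale is k = cos φ₀ / cos φ.
k = cos 36.8° / cos 63.5° = 0.8007/0.4462 = 1.795.

1.79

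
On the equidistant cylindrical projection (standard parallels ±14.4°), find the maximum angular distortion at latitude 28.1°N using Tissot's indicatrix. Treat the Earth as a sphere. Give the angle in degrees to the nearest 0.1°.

In the equirectangular projection with standard parallel φ₀ = 14.4° (x = Rλ cos φ₀, y = Rφ), meridians are true-scale (h = 1) and the parallel scale is k = cos φ₀ / cos φ.
At 28.1°: h = 1.000, k = 1.098; principal scales a = 1.098, b = 1.000.
sin(ω/2) = (a − b)/(a + b) = 0.09801/2.098 = 0.04672, so ω = 2 arcsin(0.04672) ≈ 5.4°.

5.4°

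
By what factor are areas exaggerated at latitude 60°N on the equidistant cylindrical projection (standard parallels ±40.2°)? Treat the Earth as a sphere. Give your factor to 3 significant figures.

1.53

With standard parallel φ₀ = 40.2°, the equirectangular projection gives x = Rλ cos φ₀, y = Rφ, so h = 1 and k = cos 40.2° / cos φ.
Areal scale = h·k = 1 × cos φ₀ / cos φ; at 60°, h = 1.000, k = 1.528, so h·k = 1.528.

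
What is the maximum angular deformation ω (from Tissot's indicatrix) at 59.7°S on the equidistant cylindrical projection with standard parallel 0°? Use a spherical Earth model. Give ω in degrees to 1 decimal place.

38.5°

Plate carrée maps x = Rλ, y = Rφ. The meridian scale is h = 1 and the parallel scale is k = 1/cos φ = sec φ.
At 59.7°: h = 1.000, k = 1.982; principal scales a = 1.982, b = 1.000.
sin(ω/2) = (a − b)/(a + b) = 0.9821/2.982 = 0.3293, so ω = 2 arcsin(0.3293) ≈ 38.5°.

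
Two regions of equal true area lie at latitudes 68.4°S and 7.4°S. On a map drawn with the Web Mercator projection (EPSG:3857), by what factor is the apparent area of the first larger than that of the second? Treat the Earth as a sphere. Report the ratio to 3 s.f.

Mercator areal scale is sec²φ.
At 68.4°: sec²(68.4°) = 1/0.3681² = 7.379.
At 7.4°: sec²(7.4°) = 1/0.9917² = 1.017.
Ratio = 7.379/1.017 = cos²(7.4°)/cos²(68.4°) ≈ 7.26.

7.26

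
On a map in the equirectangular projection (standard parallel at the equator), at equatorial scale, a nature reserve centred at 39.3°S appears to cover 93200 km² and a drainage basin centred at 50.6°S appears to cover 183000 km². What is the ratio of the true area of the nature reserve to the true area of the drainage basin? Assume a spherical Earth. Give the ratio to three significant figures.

On the plate carrée, areal scale = h·k = 1 × sec φ, so true area = apparent × cos φ.
True area of nature reserve: 93200 × cos(39.3°) = 93200 × 0.7738 = 72120 km².
True area of drainage basin: 183000 × cos(50.6°) = 183000 × 0.6347 = 116200 km².
Ratio = 72120 / 116200 ≈ 0.621.

0.621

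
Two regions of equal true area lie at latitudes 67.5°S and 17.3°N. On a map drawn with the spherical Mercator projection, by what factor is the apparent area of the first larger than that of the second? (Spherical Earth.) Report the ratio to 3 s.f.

Mercator areal scale is sec²φ.
At 67.5°: sec²(67.5°) = 1/0.3827² = 6.828.
At 17.3°: sec²(17.3°) = 1/0.9548² = 1.097.
Ratio = 6.828/1.097 = cos²(17.3°)/cos²(67.5°) ≈ 6.22.

6.22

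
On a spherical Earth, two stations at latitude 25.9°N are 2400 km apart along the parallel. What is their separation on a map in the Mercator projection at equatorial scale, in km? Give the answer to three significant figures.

2670 km

The Mercator projection is conformal; its linear scale factor is the same in every direction and equals sec φ = 1/cos φ.
Along the parallel, k = sec 25.9° = 1/0.8996 = 1.112.
Map distance = 2400 × 1.112 ≈ 2670 km.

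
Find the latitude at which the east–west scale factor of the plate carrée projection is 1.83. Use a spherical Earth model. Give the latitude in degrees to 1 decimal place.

Plate carrée: h = 1, k = sec φ along parallels.
sec φ = 1.83  ⇒  cos φ = 0.5464  ⇒  φ ≈ 56.9°.

56.9°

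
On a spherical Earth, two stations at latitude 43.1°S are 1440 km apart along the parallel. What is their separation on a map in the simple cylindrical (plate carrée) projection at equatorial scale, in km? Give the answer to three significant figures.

1970 km

In the plate carrée (x = Rλ, y = Rφ), meridians are true-scale (h = 1) and parallels are stretched by k = sec φ.
Along the parallel, k = sec 43.1° = 1/0.7302 = 1.370.
Map distance = 1440 × 1.370 ≈ 1970 km.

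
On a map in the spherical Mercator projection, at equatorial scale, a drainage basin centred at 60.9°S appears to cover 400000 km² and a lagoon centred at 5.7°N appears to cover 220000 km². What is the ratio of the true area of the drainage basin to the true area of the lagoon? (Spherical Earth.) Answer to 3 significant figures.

0.434

On Mercator the areal scale is sec²φ, so true area = apparent × cos²φ.
True area of drainage basin: 400000 × cos²(60.9°) = 400000 × 0.2365 = 94610 km².
True area of lagoon: 220000 × cos²(5.7°) = 220000 × 0.9901 = 217800 km².
Ratio = 94610 / 217800 ≈ 0.434.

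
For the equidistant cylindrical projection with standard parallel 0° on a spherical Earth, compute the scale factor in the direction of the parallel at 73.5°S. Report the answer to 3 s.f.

In the plate carrée (x = Rλ, y = Rφ), meridians are true-scale (h = 1) and parallels are stretched by k = sec φ.
k = 1/cos 73.5° = 1/0.2840 = 3.521.

3.52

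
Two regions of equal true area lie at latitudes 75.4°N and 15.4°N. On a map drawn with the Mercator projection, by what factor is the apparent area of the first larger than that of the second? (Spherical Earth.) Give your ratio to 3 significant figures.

14.6

On Mercator, area is exaggerated by sec²φ = 1/cos²φ.
At 75.4°: sec²(75.4°) = 1/0.2521² = 15.74.
At 15.4°: sec²(15.4°) = 1/0.9641² = 1.076.
Ratio = 15.74/1.076 = cos²(15.4°)/cos²(75.4°) ≈ 14.6.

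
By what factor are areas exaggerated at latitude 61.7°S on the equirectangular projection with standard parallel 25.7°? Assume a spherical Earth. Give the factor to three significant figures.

1.90

With standard parallel φ₀ = 25.7°, the equirectangular projection gives x = Rλ cos φ₀, y = Rφ, so h = 1 and k = cos 25.7° / cos φ.
Areal scale = h·k = 1 × cos φ₀ / cos φ; at 61.7°, h = 1.000, k = 1.901, so h·k = 1.901.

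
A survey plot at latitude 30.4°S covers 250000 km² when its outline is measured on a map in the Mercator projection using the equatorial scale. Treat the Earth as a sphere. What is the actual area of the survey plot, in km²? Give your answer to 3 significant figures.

186000 km²

For Mercator, h = k = sec φ (a conformal cylindrical projection has a single point scale, 1/cos φ).
Areal scale = k² = sec²φ = 1/cos²(30.4°) = 1/0.8625² = 1.344.
True area = apparent / (areal scale) = 250000 / 1.344 ≈ 186000 km².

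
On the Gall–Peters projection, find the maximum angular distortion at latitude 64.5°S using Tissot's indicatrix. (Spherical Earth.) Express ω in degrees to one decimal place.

The Gall–Peters projection is cylindrical equal-area with φ₀ = 45°. A cylindrical equal-area projection with standard parallel φ₀ has meridian scale h = cos φ / cos φ₀ and parallel scale k = cos φ₀ / cos φ (so areas are preserved, h·k = 1).
At 64.5°: h = 0.6088, k = 1.642; principal scales a = 1.642, b = 0.6088.
sin(ω/2) = (a − b)/(a + b) = 1.034/2.251 = 0.4591, so ω = 2 arcsin(0.4591) ≈ 54.7°.

54.7°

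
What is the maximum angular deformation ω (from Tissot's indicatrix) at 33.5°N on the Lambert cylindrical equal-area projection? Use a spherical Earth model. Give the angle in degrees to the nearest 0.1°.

The Lambert cylindrical equal-area projection is the cylindrical equal-area projection with its standard parallel at the equator (φ₀ = 0). For cylindrical equal-area with standard parallel φ₀, h = cos φ / cos φ₀ and k = cos φ₀ / cos φ, so h·k = 1.
At 33.5°: h = 0.8339, k = 1.199; principal scales a = 1.199, b = 0.8339.
sin(ω/2) = (a − b)/(a + b) = 0.3653/2.033 = 0.1797, so ω = 2 arcsin(0.1797) ≈ 20.7°.

20.7°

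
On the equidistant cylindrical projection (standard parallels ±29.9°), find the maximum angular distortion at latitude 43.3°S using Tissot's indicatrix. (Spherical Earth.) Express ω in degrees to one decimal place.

10.0°

In the equirectangular projection with standard parallel φ₀ = 29.9° (x = Rλ cos φ₀, y = Rφ), meridians are true-scale (h = 1) and the parallel scale is k = cos φ₀ / cos φ.
At 43.3°: h = 1.000, k = 1.191; principal scales a = 1.191, b = 1.000.
sin(ω/2) = (a − b)/(a + b) = 0.1912/2.191 = 0.08724, so ω = 2 arcsin(0.08724) ≈ 10.0°.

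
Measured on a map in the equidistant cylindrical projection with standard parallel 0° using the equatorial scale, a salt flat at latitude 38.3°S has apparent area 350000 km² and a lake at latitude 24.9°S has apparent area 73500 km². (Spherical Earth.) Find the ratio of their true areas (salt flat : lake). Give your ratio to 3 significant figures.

4.12

Plate carrée has h = 1 and k = sec φ, giving areal scale sec φ; true area = (apparent area) · cos φ.
True area of salt flat: 350000 × cos(38.3°) = 350000 × 0.7848 = 274700 km².
True area of lake: 73500 × cos(24.9°) = 73500 × 0.9070 = 66670 km².
Ratio = 274700 / 66670 ≈ 4.12.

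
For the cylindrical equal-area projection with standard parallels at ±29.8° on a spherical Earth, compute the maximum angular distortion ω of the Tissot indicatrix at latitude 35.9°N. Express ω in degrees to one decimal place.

Cylindrical equal-area (φ₀ = 29.8°): h = cos φ / cos 29.8° along meridians, k = cos 29.8° / cos φ along parallels; h·k = 1.
At 35.9°: h = 0.9335, k = 1.071; principal scales a = 1.071, b = 0.9335.
sin(ω/2) = (a − b)/(a + b) = 0.1378/2.005 = 0.06873, so ω = 2 arcsin(0.06873) ≈ 7.9°.

7.9°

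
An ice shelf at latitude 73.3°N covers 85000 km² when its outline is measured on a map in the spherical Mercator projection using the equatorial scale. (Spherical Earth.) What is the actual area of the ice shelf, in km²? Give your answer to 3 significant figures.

7020 km²

For Mercator, h = k = sec φ (a conformal cylindrical projection has a single point scale, 1/cos φ).
Areal scale = k² = sec²φ = 1/cos²(73.3°) = 1/0.2874² = 12.11.
True area = apparent / (areal scale) = 85000 / 12.11 ≈ 7020 km².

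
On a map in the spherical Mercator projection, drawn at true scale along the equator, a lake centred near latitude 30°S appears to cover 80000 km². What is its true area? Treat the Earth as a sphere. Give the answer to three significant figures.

60000 km²

Mercator is conformal, so the point scale is isotropic: h = k = sec φ = 1/cos φ.
Areal scale = k² = sec²φ = 1/cos²(30°) = 1/0.8660² = 1.333.
True area = apparent / (areal scale) = 80000 / 1.333 ≈ 60000 km².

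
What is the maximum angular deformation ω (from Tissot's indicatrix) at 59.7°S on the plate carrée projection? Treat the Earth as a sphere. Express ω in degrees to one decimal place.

38.5°

In the plate carrée (x = Rλ, y = Rφ), meridians are true-scale (h = 1) and parallels are stretched by k = sec φ.
At 59.7°: h = 1.000, k = 1.982; principal scales a = 1.982, b = 1.000.
sin(ω/2) = (a − b)/(a + b) = 0.9821/2.982 = 0.3293, so ω = 2 arcsin(0.3293) ≈ 38.5°.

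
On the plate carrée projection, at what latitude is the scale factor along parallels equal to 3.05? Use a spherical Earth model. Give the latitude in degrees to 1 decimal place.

Plate carrée: h = 1, k = sec φ along parallels.
sec φ = 3.05  ⇒  cos φ = 0.3279  ⇒  φ ≈ 70.9°.

70.9°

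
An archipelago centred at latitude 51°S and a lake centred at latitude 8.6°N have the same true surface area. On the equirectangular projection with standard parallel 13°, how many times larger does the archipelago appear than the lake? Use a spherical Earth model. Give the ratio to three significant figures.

With standard parallel φ₀ = 13°, the equirectangular projection gives x = Rλ cos φ₀, y = Rφ, so h = 1 and k = cos 13° / cos φ.
Areal scale at 51°: h·k = 1.000 × 1.548 = 1.548.
Areal scale at 8.6°: h·k = 1.000 × 0.9855 = 0.9855.
Ratio = 1.548/0.9855 ≈ 1.57.

1.57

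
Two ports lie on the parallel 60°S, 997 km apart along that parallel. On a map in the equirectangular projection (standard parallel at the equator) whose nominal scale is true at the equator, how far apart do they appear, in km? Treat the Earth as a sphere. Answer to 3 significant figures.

For the equirectangular projection with φ₀ = 0 (plate carrée), h = 1 along meridians and k = sec φ along parallels.
Along the parallel, k = sec 60° = 1/0.5000 = 2.000.
Map distance = 997 × 2.000 ≈ 1990 km.

1990 km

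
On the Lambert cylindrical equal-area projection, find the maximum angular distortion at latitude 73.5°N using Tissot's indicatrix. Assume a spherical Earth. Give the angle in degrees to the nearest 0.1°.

116.6°

The Lambert cylindrical equal-area projection is the cylindrical equal-area projection with its standard parallel at the equator (φ₀ = 0). A cylindrical equal-area projection with standard parallel φ₀ has meridian scale h = cos φ / cos φ₀ and parallel scale k = cos φ₀ / cos φ (so areas are preserved, h·k = 1).
At 73.5°: h = 0.2840, k = 3.521; principal scales a = 3.521, b = 0.2840.
sin(ω/2) = (a − b)/(a + b) = 3.237/3.805 = 0.8507, so ω = 2 arcsin(0.8507) ≈ 116.6°.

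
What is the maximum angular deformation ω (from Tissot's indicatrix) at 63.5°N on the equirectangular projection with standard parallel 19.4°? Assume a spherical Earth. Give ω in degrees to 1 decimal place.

41.9°

In the equirectangular projection with standard parallel φ₀ = 19.4° (x = Rλ cos φ₀, y = Rφ), meridians are true-scale (h = 1) and the parallel scale is k = cos φ₀ / cos φ.
At 63.5°: h = 1.000, k = 2.114; principal scales a = 2.114, b = 1.000.
sin(ω/2) = (a − b)/(a + b) = 1.114/3.114 = 0.3577, so ω = 2 arcsin(0.3577) ≈ 41.9°.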